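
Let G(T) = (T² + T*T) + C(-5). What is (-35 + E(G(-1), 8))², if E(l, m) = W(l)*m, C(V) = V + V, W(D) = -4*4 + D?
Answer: 51529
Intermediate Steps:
W(D) = -16 + D
C(V) = 2*V
G(T) = -10 + 2*T² (G(T) = (T² + T*T) + 2*(-5) = (T² + T²) - 10 = 2*T² - 10 = -10 + 2*T²)
E(l, m) = m*(-16 + l) (E(l, m) = (-16 + l)*m = m*(-16 + l))
(-35 + E(G(-1), 8))² = (-35 + 8*(-16 + (-10 + 2*(-1)²)))² = (-35 + 8*(-16 + (-10 + 2*1)))² = (-35 + 8*(-16 + (-10 + 2)))² = (-35 + 8*(-16 - 8))² = (-35 + 8*(-24))² = (-35 - 192)² = (-227)² = 51529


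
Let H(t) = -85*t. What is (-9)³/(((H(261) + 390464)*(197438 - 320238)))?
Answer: 729/45224661200 ≈ 1.6120e-8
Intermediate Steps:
(-9)³/(((H(261) + 390464)*(197438 - 320238))) = (-9)³/(((-85*261 + 390464)*(197438 - 320238))) = -729*(-1/(122800*(-22185 + 390464))) = -729/(368279*(-122800)) = -729/(-45224661200) = -729*(-1/45224661200) = 729/45224661200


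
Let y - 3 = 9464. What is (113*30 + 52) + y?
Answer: 12909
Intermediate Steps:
y = 9467 (y = 3 + 9464 = 9467)
(113*30 + 52) + y = (113*30 + 52) + 9467 = (3390 + 52) + 9467 = 3442 + 9467 = 12909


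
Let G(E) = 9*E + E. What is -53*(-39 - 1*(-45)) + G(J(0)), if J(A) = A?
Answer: -318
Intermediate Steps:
G(E) = 10*E
-53*(-39 - 1*(-45)) + G(J(0)) = -53*(-39 - 1*(-45)) + 10*0 = -53*(-39 + 45) + 0 = -53*6 + 0 = -318 + 0 = -318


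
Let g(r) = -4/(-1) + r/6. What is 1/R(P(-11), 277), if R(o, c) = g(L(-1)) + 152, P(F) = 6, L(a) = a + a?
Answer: 3/467 ≈ 0.0064240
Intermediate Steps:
L(a) = 2*a
g(r) = 4 + r/6 (g(r) = -4*(-1) + r*(⅙) = 4 + r/6)
R(o, c) = 467/3 (R(o, c) = (4 + (2*(-1))/6) + 152 = (4 + (⅙)*(-2)) + 152 = (4 - ⅓) + 152 = 11/3 + 152 = 467/3)
1/R(P(-11), 277) = 1/(467/3) = 3/467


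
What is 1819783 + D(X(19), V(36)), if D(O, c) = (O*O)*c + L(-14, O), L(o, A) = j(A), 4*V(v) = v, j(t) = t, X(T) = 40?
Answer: 1834223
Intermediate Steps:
V(v) = v/4
L(o, A) = A
D(O, c) = O + c*O**2 (D(O, c) = (O*O)*c + O = O**2*c + O = c*O**2 + O = O + c*O**2)
1819783 + D(X(19), V(36)) = 1819783 + 40*(1 + 40*((1/4)*36)) = 1819783 + 40*(1 + 40*9) = 1819783 + 40*(1 + 360) = 1819783 + 40*361 = 1819783 + 14440 = 1834223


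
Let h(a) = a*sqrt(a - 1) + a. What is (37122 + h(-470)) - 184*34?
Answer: 30396 - 470*I*sqrt(471) ≈ 30396.0 - 10200.0*I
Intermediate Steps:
h(a) = a + a*sqrt(-1 + a) (h(a) = a*sqrt(-1 + a) + a = a + a*sqrt(-1 + a))
(37122 + h(-470)) - 184*34 = (37122 - 470*(1 + sqrt(-1 - 470))) - 184*34 = (37122 - 470*(1 + sqrt(-471))) - 6256 = (37122 - 470*(1 + I*sqrt(471))) - 6256 = (37122 + (-470 - 470*I*sqrt(471))) - 6256 = (36652 - 470*I*sqrt(471)) - 6256 = 30396 - 470*I*sqrt(471)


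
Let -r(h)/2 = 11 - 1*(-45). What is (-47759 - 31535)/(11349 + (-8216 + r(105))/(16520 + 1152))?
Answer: -87580223/12534450 ≈ -6.9872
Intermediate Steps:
r(h) = -112 (r(h) = -2*(11 - 1*(-45)) = -2*(11 + 45) = -2*56 = -112)
(-47759 - 31535)/(11349 + (-8216 + r(105))/(16520 + 1152)) = (-47759 - 31535)/(11349 + (-8216 - 112)/(16520 + 1152)) = -79294/(11349 - 8328/17672) = -79294/(11349 - 8328*1/17672) = -79294/(11349 - 1041/2209) = -79294/25068900/2209 = -79294*2209/25068900 = -87580223/12534450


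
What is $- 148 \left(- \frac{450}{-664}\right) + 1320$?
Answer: $\frac{101235}{83} \approx 1219.7$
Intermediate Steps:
$- 148 \left(- \frac{450}{-664}\right) + 1320 = - 148 \left(\left(-450\right) \left(- \frac{1}{664}\right)\right) + 1320 = \left(-148\right) \frac{225}{332} + 1320 = - \frac{8325}{83} + 1320 = \frac{101235}{83}$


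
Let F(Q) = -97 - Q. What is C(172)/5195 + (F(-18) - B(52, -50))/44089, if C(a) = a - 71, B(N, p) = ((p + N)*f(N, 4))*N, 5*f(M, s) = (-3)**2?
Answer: 614016/45808471 ≈ 0.013404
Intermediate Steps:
f(M, s) = 9/5 (f(M, s) = (1/5)*(-3)**2 = (1/5)*9 = 9/5)
B(N, p) = N*(9*N/5 + 9*p/5) (B(N, p) = ((p + N)*(9/5))*N = ((N + p)*(9/5))*N = (9*N/5 + 9*p/5)*N = N*(9*N/5 + 9*p/5))
C(a) = -71 + a
C(172)/5195 + (F(-18) - B(52, -50))/44089 = (-71 + 172)/5195 + ((-97 - 1*(-18)) - 9*52*(52 - 50)/5)/44089 = 101*(1/5195) + ((-97 + 18) - 9*52*2/5)*(1/44089) = 101/5195 + (-79 - 1*936/5)*(1/44089) = 101/5195 + (-79 - 936/5)*(1/44089) = 101/5195 - 1331/5*1/44089 = 101/5195 - 1331/220445 = 614016/45808471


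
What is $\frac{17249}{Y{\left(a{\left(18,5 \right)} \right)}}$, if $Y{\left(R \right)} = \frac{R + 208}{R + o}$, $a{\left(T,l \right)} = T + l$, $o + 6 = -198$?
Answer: $- \frac{3122069}{231} \approx -13515.0$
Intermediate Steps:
$o = -204$ ($o = -6 - 198 = -204$)
$Y{\left(R \right)} = \frac{208 + R}{-204 + R}$ ($Y{\left(R \right)} = \frac{R + 208}{R - 204} = \frac{208 + R}{-204 + R}$)
$\frac{17249}{Y{\left(a{\left(18,5 \right)} \right)}} = \frac{17249}{\frac{1}{-204 + \left(18 + 5\right)} \left(208 + \left(18 + 5\right)\right)} = \frac{17249}{\frac{1}{-204 + 23} \left(208 + 23\right)} = \frac{17249}{\frac{1}{-181} \cdot 231} = \frac{17249}{\left(- \frac{1}{181}\right) 231} = \frac{17249}{- \frac{231}{181}} = 17249 \left(- \frac{181}{231}\right) = - \frac{3122069}{231}$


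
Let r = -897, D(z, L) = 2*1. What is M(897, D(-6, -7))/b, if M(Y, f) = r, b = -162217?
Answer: 897/162217 ≈ 0.0055296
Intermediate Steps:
D(z, L) = 2
M(Y, f) = -897
M(897, D(-6, -7))/b = -897/(-162217) = -897*(-1/162217) = 897/162217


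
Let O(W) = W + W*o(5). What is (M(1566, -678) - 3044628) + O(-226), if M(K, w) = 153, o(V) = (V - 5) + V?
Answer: -3045831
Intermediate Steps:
o(V) = -5 + 2*V (o(V) = (-5 + V) + V = -5 + 2*V)
O(W) = 6*W (O(W) = W + W*(-5 + 2*5) = W + W*(-5 + 10) = W + W*5 = W + 5*W = 6*W)
(M(1566, -678) - 3044628) + O(-226) = (153 - 3044628) + 6*(-226) = -3044475 - 1356 = -3045831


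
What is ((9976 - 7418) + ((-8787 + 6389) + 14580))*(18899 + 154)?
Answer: 280841220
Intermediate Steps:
((9976 - 7418) + ((-8787 + 6389) + 14580))*(18899 + 154) = (2558 + (-2398 + 14580))*19053 = (2558 + 12182)*19053 = 14740*19053 = 280841220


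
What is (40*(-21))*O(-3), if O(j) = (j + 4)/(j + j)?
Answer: 140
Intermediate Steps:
O(j) = (4 + j)/(2*j) (O(j) = (4 + j)/((2*j)) = (4 + j)*(1/(2*j)) = (4 + j)/(2*j))
(40*(-21))*O(-3) = (40*(-21))*((½)*(4 - 3)/(-3)) = -420*(-1)/3 = -840*(-⅙) = 140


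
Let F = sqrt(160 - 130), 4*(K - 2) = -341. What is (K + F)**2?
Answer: 111369/16 - 333*sqrt(30)/2 ≈ 6048.6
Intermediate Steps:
K = -333/4 (K = 2 + (1/4)*(-341) = 2 - 341/4 = -333/4 ≈ -83.250)
F = sqrt(30) ≈ 5.4772
(K + F)**2 = (-333/4 + sqrt(30))**2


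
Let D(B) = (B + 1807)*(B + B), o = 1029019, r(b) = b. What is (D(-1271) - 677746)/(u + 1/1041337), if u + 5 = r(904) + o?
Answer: -2124596144946/1072491720367 ≈ -1.9810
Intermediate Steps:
D(B) = 2*B*(1807 + B) (D(B) = (1807 + B)*(2*B) = 2*B*(1807 + B))
u = 1029918 (u = -5 + (904 + 1029019) = -5 + 1029923 = 1029918)
(D(-1271) - 677746)/(u + 1/1041337) = (2*(-1271)*(1807 - 1271) - 677746)/(1029918 + 1/1041337) = (2*(-1271)*536 - 677746)/(1029918 + 1/1041337) = (-1362512 - 677746)/(1072491720367/1041337) = -2040258*1041337/1072491720367 = -2124596144946/1072491720367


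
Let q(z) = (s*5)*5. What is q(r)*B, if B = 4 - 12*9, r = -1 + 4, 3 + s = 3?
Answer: 0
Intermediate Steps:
s = 0 (s = -3 + 3 = 0)
r = 3
q(z) = 0 (q(z) = (0*5)*5 = 0*5 = 0)
B = -104 (B = 4 - 108 = -104)
q(r)*B = 0*(-104) = 0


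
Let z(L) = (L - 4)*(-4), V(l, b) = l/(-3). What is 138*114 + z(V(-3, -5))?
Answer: 15744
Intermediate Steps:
V(l, b) = -l/3 (V(l, b) = l*(-1/3) = -l/3)
z(L) = 16 - 4*L (z(L) = (-4 + L)*(-4) = 16 - 4*L)
138*114 + z(V(-3, -5)) = 138*114 + (16 - (-4)*(-3)/3) = 15732 + (16 - 4*1) = 15732 + (16 - 4) = 15732 + 12 = 15744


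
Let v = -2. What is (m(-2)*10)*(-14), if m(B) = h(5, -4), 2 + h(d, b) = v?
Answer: 560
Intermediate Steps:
h(d, b) = -4 (h(d, b) = -2 - 2 = -4)
m(B) = -4
(m(-2)*10)*(-14) = -4*10*(-14) = -40*(-14) = 560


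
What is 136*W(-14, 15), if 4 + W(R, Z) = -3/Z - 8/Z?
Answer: -9656/15 ≈ -643.73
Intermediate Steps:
W(R, Z) = -4 - 11/Z (W(R, Z) = -4 + (-3/Z - 8/Z) = -4 - 11/Z)
136*W(-14, 15) = 136*(-4 - 11/15) = 136*(-71/15) = -9656/15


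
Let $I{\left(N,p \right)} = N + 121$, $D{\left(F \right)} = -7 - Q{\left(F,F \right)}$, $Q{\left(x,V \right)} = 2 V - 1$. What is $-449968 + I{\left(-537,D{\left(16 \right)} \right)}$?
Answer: $-450384$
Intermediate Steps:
$Q{\left(x,V \right)} = -1 + 2 V$
$D{\left(F \right)} = -6 - 2 F$ ($D{\left(F \right)} = -7 - \left(-1 + 2 F\right) = -6 - 2 F$)
$I{\left(N,p \right)} = 121 + N$
$-449968 + I{\left(-537,D{\left(16 \right)} \right)} = -449968 + \left(121 - 537\right) = -449968 - 416 = -450384$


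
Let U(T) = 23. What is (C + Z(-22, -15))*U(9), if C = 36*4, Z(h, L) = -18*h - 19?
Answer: 11983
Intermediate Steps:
Z(h, L) = -19 - 18*h
C = 144
(C + Z(-22, -15))*U(9) = (144 + (-19 - 18*(-22)))*23 = (144 + (-19 + 396))*23 = (144 + 377)*23 = 521*23 = 11983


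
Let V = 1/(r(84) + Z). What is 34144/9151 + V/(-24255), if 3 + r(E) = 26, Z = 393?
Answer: 344515682369/92334322080 ≈ 3.7312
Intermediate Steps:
r(E) = 23 (r(E) = -3 + 26 = 23)
V = 1/416 (V = 1/(23 + 393) = 1/416 ≈ 0.0024038)
34144/9151 + V/(-24255) = 34144/9151 + (1/416)/(-24255) = 34144*(1/9151) + (1/416)*(-1/24255) = 34144/9151 - 1/10090080 = 344515682369/92334322080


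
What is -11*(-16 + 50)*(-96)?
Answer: 35904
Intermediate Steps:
-11*(-16 + 50)*(-96) = -11*34*(-96) = -374*(-96) = 35904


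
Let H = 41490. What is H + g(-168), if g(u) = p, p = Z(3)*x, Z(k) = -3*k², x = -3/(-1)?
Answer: 41409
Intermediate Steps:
x = 3 (x = -3*(-1) = 3)
p = -81 (p = -3*3²*3 = -3*9*3 = -27*3 = -81)
g(u) = -81
H + g(-168) = 41490 - 81 = 41409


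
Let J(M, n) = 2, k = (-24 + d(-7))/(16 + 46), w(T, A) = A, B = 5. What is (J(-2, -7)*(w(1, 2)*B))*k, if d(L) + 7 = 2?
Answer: -290/31 ≈ -9.3548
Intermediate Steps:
d(L) = -5 (d(L) = -7 + 2 = -5)
k = -29/62 (k = (-24 - 5)/(16 + 46) = -29/62 ≈ -0.46774)
(J(-2, -7)*(w(1, 2)*B))*k = (2*(2*5))*(-29/62) = (2*10)*(-29/62) = 20*(-29/62) = -290/31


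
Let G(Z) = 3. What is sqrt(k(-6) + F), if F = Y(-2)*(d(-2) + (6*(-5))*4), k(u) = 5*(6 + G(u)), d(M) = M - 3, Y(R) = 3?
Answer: I*sqrt(330) ≈ 18.166*I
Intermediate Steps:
d(M) = -3 + M
k(u) = 45 (k(u) = 5*(6 + 3) = 5*9 = 45)
F = -375 (F = 3*((-3 - 2) + (6*(-5))*4) = 3*(-5 - 30*4) = 3*(-5 - 120) = 3*(-125) = -375)
sqrt(k(-6) + F) = sqrt(45 - 375) = sqrt(-330) = I*sqrt(330)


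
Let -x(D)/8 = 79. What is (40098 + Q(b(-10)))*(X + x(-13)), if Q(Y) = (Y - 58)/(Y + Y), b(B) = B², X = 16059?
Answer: 61859508567/100 ≈ 6.1860e+8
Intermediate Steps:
x(D) = -632 (x(D) = -8*79 = -632)
Q(Y) = (-58 + Y)/(2*Y) (Q(Y) = (-58 + Y)/((2*Y)) = (-58 + Y)*(1/(2*Y)) = (-58 + Y)/(2*Y))
(40098 + Q(b(-10)))*(X + x(-13)) = (40098 + (-58 + (-10)²)/(2*((-10)²)))*(16059 - 632) = (40098 + (½)*(-58 + 100)/100)*15427 = (40098 + (½)*(1/100)*42)*15427 = (40098 + 21/100)*15427 = (4009821/100)*15427 = 61859508567/100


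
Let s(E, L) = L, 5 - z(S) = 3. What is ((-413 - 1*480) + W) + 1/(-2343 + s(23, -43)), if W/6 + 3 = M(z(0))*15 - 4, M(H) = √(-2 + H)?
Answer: -2230911/2386 ≈ -935.00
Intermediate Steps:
z(S) = 2 (z(S) = 5 - 1*3 = 5 - 3 = 2)
W = -42 (W = -18 + 6*(√(-2 + 2)*15 - 4) = -18 + 6*(√0*15 - 4) = -18 + 6*(0*15 - 4) = -18 + 6*(0 - 4) = -18 + 6*(-4) = -18 - 24 = -42)
((-413 - 1*480) + W) + 1/(-2343 + s(23, -43)) = ((-413 - 1*480) - 42) + 1/(-2343 - 43) = ((-413 - 480) - 42) + 1/(-2386) = (-893 - 42) - 1/2386 = -935 - 1/2386 = -2230911/2386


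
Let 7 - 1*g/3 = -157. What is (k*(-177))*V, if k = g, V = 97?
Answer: -8447148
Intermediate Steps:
g = 492 (g = 21 - 3*(-157) = 21 + 471 = 492)
k = 492
(k*(-177))*V = (492*(-177))*97 = -87084*97 = -8447148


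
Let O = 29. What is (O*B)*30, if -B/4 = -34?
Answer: 118320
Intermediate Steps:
B = 136 (B = -4*(-34) = 136)
(O*B)*30 = (29*136)*30 = 3944*30 = 118320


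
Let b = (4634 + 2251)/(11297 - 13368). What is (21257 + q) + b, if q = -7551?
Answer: 28378241/2071 ≈ 13703.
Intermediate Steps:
b = -6885/2071 (b = 6885/(-2071) = 6885*(-1/2071) = -6885/2071 ≈ -3.3245)
(21257 + q) + b = (21257 - 7551) - 6885/2071 = 13706 - 6885/2071 = 28378241/2071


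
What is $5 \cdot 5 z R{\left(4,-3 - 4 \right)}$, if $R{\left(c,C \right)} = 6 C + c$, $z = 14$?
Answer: $-13300$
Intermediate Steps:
$R{\left(c,C \right)} = c + 6 C$
$5 \cdot 5 z R{\left(4,-3 - 4 \right)} = 5 \cdot 5 \cdot 14 \left(4 + 6 \left(-3 - 4\right)\right) = 25 \cdot 14 \left(4 + 6 \left(-3 - 4\right)\right) = 350 \left(4 + 6 \left(-7\right)\right) = 350 \left(4 - 42\right) = 350 \left(-38\right) = -13300$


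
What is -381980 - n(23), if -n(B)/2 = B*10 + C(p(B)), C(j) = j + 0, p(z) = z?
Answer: -381474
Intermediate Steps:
C(j) = j
n(B) = -22*B (n(B) = -2*(B*10 + B) = -2*(10*B + B) = -22*B)
-381980 - n(23) = -381980 - (-22)*23 = -381980 - 1*(-506) = -381980 + 506 = -381474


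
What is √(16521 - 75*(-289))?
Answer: 6*√1061 ≈ 195.44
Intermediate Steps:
√(16521 - 75*(-289)) = √(16521 + 21675) = √38196 = 6*√1061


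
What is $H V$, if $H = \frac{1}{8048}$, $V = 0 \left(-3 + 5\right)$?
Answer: $0$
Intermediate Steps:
$V = 0$ ($V = 0 \cdot 2 = 0$)
$H = \frac{1}{8048} \approx 0.00012425$
$H V = \frac{1}{8048} \cdot 0 = 0$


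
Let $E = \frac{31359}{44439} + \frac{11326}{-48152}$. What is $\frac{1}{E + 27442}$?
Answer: $\frac{356637788}{9787021958705} \approx 3.644 \cdot 10^{-5}$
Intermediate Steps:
$E = \frac{167780409}{356637788}$ ($E = 31359 \cdot \frac{1}{44439} + 11326 \left(- \frac{1}{48152}\right) = \frac{10453}{14813} - \frac{5663}{24076} = \frac{167780409}{356637788} \approx 0.47045$)
$\frac{1}{E + 27442} = \frac{1}{\frac{167780409}{356637788} + 27442} = \frac{1}{\frac{9787021958705}{356637788}} = \frac{356637788}{9787021958705}$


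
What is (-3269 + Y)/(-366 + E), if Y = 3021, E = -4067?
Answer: 8/143 ≈ 0.055944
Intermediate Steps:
(-3269 + Y)/(-366 + E) = (-3269 + 3021)/(-366 - 4067) = -248/(-4433) = -248*(-1/4433) = 8/143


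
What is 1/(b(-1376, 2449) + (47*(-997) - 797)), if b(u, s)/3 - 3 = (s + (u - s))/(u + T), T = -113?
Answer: -1489/70942255 ≈ -2.0989e-5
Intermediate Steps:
b(u, s) = 9 + 3*u/(-113 + u) (b(u, s) = 9 + 3*((s + (u - s))/(u - 113)) = 9 + 3*(u/(-113 + u)) = 9 + 3*u/(-113 + u))
1/(b(-1376, 2449) + (47*(-997) - 797)) = 1/(3*(-339 + 4*(-1376))/(-113 - 1376) + (47*(-997) - 797)) = 1/(3*(-339 - 5504)/(-1489) + (-46859 - 797)) = 1/(3*(-1/1489)*(-5843) - 47656) = 1/(17529/1489 - 47656) = 1/(-70942255/1489) = -1489/70942255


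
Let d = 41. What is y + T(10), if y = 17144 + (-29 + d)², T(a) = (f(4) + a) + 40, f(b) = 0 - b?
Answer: 17334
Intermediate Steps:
f(b) = -b
T(a) = 36 + a (T(a) = (-1*4 + a) + 40 = (-4 + a) + 40 = 36 + a)
y = 17288 (y = 17144 + (-29 + 41)² = 17144 + 12² = 17144 + 144 = 17288)
y + T(10) = 17288 + (36 + 10) = 17288 + 46 = 17334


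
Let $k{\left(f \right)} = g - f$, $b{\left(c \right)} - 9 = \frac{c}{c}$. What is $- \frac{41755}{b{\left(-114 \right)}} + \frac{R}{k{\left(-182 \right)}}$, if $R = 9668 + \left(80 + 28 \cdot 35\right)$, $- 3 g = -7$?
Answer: $- \frac{4553735}{1106} \approx -4117.3$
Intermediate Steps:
$g = \frac{7}{3}$ ($g = \left(- \frac{1}{3}\right) \left(-7\right) = \frac{7}{3} \approx 2.3333$)
$b{\left(c \right)} = 10$ ($b{\left(c \right)} = 9 + \frac{c}{c} = 9 + 1 = 10$)
$R = 10728$ ($R = 9668 + \left(80 + 980\right) = 9668 + 1060 = 10728$)
$k{\left(f \right)} = \frac{7}{3} - f$
$- \frac{41755}{b{\left(-114 \right)}} + \frac{R}{k{\left(-182 \right)}} = - \frac{41755}{10} + \frac{10728}{\frac{7}{3} - -182} = \left(-41755\right) \frac{1}{10} + \frac{10728}{\frac{7}{3} + 182} = - \frac{8351}{2} + \frac{10728}{\frac{553}{3}} = - \frac{8351}{2} + 10728 \cdot \frac{3}{553} = - \frac{8351}{2} + \frac{32184}{553} = - \frac{4553735}{1106}$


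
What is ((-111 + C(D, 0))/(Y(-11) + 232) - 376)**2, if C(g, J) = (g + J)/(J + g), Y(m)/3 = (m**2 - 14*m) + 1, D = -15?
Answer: 1589377689/11236 ≈ 1.4145e+5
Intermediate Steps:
Y(m) = 3 - 42*m + 3*m**2 (Y(m) = 3*((m**2 - 14*m) + 1) = 3*(1 + m**2 - 14*m) = 3 - 42*m + 3*m**2)
C(g, J) = 1 (C(g, J) = (J + g)/(J + g) = 1)
((-111 + C(D, 0))/(Y(-11) + 232) - 376)**2 = ((-111 + 1)/((3 - 42*(-11) + 3*(-11)**2) + 232) - 376)**2 = (-110/((3 + 462 + 3*121) + 232) - 376)**2 = (-110/((3 + 462 + 363) + 232) - 376)**2 = (-110/(828 + 232) - 376)**2 = (-110/1060 - 376)**2 = (-110*1/1060 - 376)**2 = (-11/106 - 376)**2 = (-39867/106)**2 = 1589377689/11236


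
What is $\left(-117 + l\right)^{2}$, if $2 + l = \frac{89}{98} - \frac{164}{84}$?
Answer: $\frac{1245595849}{86436} \approx 14411.0$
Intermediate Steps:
$l = - \frac{895}{294}$ ($l = -2 + \left(\frac{89}{98} - \frac{164}{84}\right) = -2 + \left(89 \cdot \frac{1}{98} - \frac{41}{21}\right) = -2 + \left(\frac{89}{98} - \frac{41}{21}\right) = -2 - \frac{307}{294} = - \frac{895}{294} \approx -3.0442$)
$\left(-117 + l\right)^{2} = \left(-117 - \frac{895}{294}\right)^{2} = \left(- \frac{35293}{294}\right)^{2} = \frac{1245595849}{86436}$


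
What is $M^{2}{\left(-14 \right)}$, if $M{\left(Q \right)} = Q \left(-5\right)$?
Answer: $4900$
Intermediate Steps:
$M{\left(Q \right)} = - 5 Q$
$M^{2}{\left(-14 \right)} = \left(\left(-5\right) \left(-14\right)\right)^{2} = 70^{2} = 4900$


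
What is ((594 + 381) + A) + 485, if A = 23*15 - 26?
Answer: 1779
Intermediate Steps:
A = 319 (A = 345 - 26 = 319)
((594 + 381) + A) + 485 = ((594 + 381) + 319) + 485 = (975 + 319) + 485 = 1294 + 485 = 1779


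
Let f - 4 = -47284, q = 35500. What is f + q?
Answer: -11780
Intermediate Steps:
f = -47280 (f = 4 - 47284 = -47280)
f + q = -47280 + 35500 = -11780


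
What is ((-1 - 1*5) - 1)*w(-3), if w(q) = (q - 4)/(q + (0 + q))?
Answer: -49/6 ≈ -8.1667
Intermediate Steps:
w(q) = (-4 + q)/(2*q) (w(q) = (-4 + q)/(q + q) = (-4 + q)/((2*q)) = (-4 + q)*(1/(2*q)) = (-4 + q)/(2*q))
((-1 - 1*5) - 1)*w(-3) = ((-1 - 1*5) - 1)*((½)*(-4 - 3)/(-3)) = ((-1 - 5) - 1)*((½)*(-⅓)*(-7)) = (-6 - 1)*(7/6) = -7*7/6 = -49/6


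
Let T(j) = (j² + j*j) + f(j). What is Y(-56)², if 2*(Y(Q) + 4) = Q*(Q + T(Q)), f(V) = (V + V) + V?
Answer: 28678745104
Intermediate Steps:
f(V) = 3*V (f(V) = 2*V + V = 3*V)
T(j) = 2*j² + 3*j (T(j) = (j² + j*j) + 3*j = (j² + j²) + 3*j = 2*j² + 3*j)
Y(Q) = -4 + Q*(Q + Q*(3 + 2*Q))/2 (Y(Q) = -4 + (Q*(Q + Q*(3 + 2*Q)))/2 = -4 + Q*(Q + Q*(3 + 2*Q))/2)
Y(-56)² = (-4 + (-56)³ + 2*(-56)²)² = (-4 - 175616 + 2*3136)² = (-4 - 175616 + 6272)² = (-169348)² = 28678745104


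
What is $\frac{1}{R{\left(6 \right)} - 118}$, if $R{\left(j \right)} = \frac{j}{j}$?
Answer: $- \frac{1}{117} \approx -0.008547$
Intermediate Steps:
$R{\left(j \right)} = 1$
$\frac{1}{R{\left(6 \right)} - 118} = \frac{1}{1 - 118} = \frac{1}{-117} = - \frac{1}{117}$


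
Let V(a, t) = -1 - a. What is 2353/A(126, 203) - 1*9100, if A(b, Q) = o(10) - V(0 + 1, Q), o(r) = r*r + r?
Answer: -1016847/112 ≈ -9079.0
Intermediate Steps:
o(r) = r + r**2 (o(r) = r**2 + r = r + r**2)
A(b, Q) = 112 (A(b, Q) = 10*(1 + 10) - (-1 - (0 + 1)) = 10*11 - (-1 - 1*1) = 110 - (-1 - 1) = 110 - 1*(-2) = 110 + 2 = 112)
2353/A(126, 203) - 1*9100 = 2353/112 - 1*9100 = 2353*(1/112) - 9100 = 2353/112 - 9100 = -1016847/112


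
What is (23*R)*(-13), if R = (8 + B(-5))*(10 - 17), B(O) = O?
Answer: 6279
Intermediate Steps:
R = -21 (R = (8 - 5)*(10 - 17) = 3*(-7) = -21)
(23*R)*(-13) = (23*(-21))*(-13) = -483*(-13) = 6279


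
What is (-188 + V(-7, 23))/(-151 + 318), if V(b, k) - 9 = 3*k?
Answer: -110/167 ≈ -0.65868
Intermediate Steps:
V(b, k) = 9 + 3*k
(-188 + V(-7, 23))/(-151 + 318) = (-188 + (9 + 3*23))/(-151 + 318) = (-188 + (9 + 69))/167 = (-188 + 78)*(1/167) = -110*1/167 = -110/167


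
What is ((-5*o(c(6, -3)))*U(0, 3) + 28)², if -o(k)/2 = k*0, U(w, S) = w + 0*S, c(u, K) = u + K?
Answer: 784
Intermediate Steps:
c(u, K) = K + u
U(w, S) = w (U(w, S) = w + 0 = w)
o(k) = 0 (o(k) = -2*k*0 = -2*0 = 0)
((-5*o(c(6, -3)))*U(0, 3) + 28)² = (-5*0*0 + 28)² = (0*0 + 28)² = (0 + 28)² = 28² = 784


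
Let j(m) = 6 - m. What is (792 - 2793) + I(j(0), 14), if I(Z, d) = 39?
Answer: -1962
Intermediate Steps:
(792 - 2793) + I(j(0), 14) = (792 - 2793) + 39 = -2001 + 39 = -1962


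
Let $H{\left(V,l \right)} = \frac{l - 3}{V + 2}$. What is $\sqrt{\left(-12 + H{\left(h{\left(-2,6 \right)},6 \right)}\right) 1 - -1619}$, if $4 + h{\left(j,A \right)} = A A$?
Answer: $\frac{\sqrt{1857794}}{34} \approx 40.089$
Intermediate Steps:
$h{\left(j,A \right)} = -4 + A^{2}$ ($h{\left(j,A \right)} = -4 + A A = -4 + A^{2}$)
$H{\left(V,l \right)} = \frac{-3 + l}{2 + V}$
$\sqrt{\left(-12 + H{\left(h{\left(-2,6 \right)},6 \right)}\right) 1 - -1619} = \sqrt{\left(-12 + \frac{-3 + 6}{2 - \left(4 - 6^{2}\right)}\right) 1 - -1619} = \sqrt{\left(-12 + \frac{1}{2 + \left(-4 + 36\right)} 3\right) 1 + 1619} = \sqrt{\left(-12 + \frac{1}{2 + 32} \cdot 3\right) 1 + 1619} = \sqrt{\left(-12 + \frac{1}{34} \cdot 3\right) 1 + 1619} = \sqrt{\left(-12 + \frac{3}{34}\right) 1 + 1619} = \sqrt{\left(- \frac{405}{34}\right) 1 + 1619} = \sqrt{- \frac{405}{34} + 1619} = \sqrt{\frac{54641}{34}} = \frac{\sqrt{1857794}}{34}$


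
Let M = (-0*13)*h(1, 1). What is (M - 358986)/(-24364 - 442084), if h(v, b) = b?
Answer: 179493/233224 ≈ 0.76962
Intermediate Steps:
M = 0 (M = -0*13*1 = -19*0*1 = 0*1 = 0)
(M - 358986)/(-24364 - 442084) = (0 - 358986)/(-24364 - 442084) = -358986/(-466448) = -358986*(-1/466448) = 179493/233224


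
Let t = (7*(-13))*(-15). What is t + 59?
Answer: 1424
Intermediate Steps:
t = 1365 (t = -91*(-15) = 1365)
t + 59 = 1365 + 59 = 1424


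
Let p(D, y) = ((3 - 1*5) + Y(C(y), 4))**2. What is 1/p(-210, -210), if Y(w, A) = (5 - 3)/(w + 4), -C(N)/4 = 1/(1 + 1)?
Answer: 1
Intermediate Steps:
C(N) = -2 (C(N) = -4/(1 + 1) = -4/2 = -4*1/2 = -2)
Y(w, A) = 2/(4 + w)
p(D, y) = 1 (p(D, y) = ((3 - 1*5) + 2/(4 - 2))**2 = ((3 - 5) + 2/2)**2 = (-2 + 2*(1/2))**2 = (-2 + 1)**2 = (-1)**2 = 1)
1/p(-210, -210) = 1/1 = 1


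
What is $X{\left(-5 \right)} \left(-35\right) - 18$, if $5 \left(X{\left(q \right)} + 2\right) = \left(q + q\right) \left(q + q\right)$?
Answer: $-648$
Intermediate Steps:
$X{\left(q \right)} = -2 + \frac{4 q^{2}}{5}$ ($X{\left(q \right)} = -2 + \frac{\left(q + q\right) \left(q + q\right)}{5} = -2 + \frac{2 q 2 q}{5} = -2 + \frac{4 q^{2}}{5}$)
$X{\left(-5 \right)} \left(-35\right) - 18 = \left(-2 + \frac{4 \left(-5\right)^{2}}{5}\right) \left(-35\right) - 18 = \left(-2 + \frac{4}{5} \cdot 25\right) \left(-35\right) - 18 = \left(-2 + 20\right) \left(-35\right) - 18 = 18 \left(-35\right) - 18 = -630 - 18 = -648$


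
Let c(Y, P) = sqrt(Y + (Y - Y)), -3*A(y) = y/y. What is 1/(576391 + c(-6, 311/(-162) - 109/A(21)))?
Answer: 576391/332226584887 - I*sqrt(6)/332226584887 ≈ 1.7349e-6 - 7.3729e-12*I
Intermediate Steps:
A(y) = -1/3 (A(y) = -y/(3*y) = -1/3*1 = -1/3)
c(Y, P) = sqrt(Y) (c(Y, P) = sqrt(Y + 0) = sqrt(Y))
1/(576391 + c(-6, 311/(-162) - 109/A(21))) = 1/(576391 + sqrt(-6)) = 1/(576391 + I*sqrt(6))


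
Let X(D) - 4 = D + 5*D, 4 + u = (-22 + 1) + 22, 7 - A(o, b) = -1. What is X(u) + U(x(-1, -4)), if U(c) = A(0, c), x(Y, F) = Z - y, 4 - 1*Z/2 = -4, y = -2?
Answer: -6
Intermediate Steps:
A(o, b) = 8 (A(o, b) = 7 - 1*(-1) = 7 + 1 = 8)
u = -3 (u = -4 + ((-22 + 1) + 22) = -4 + (-21 + 22) = -4 + 1 = -3)
Z = 16 (Z = 8 - 2*(-4) = 8 + 8 = 16)
X(D) = 4 + 6*D (X(D) = 4 + (D + 5*D) = 4 + 6*D)
x(Y, F) = 18 (x(Y, F) = 16 - 1*(-2) = 16 + 2 = 18)
U(c) = 8
X(u) + U(x(-1, -4)) = (4 + 6*(-3)) + 8 = (4 - 18) + 8 = -14 + 8 = -6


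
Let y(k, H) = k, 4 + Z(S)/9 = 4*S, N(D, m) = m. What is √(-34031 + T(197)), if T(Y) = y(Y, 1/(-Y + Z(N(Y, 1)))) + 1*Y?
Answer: I*√33637 ≈ 183.4*I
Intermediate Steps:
Z(S) = -36 + 36*S (Z(S) = -36 + 9*(4*S) = -36 + 36*S)
T(Y) = 2*Y (T(Y) = Y + 1*Y = Y + Y = 2*Y)
√(-34031 + T(197)) = √(-34031 + 2*197) = √(-34031 + 394) = √(-33637) = I*√33637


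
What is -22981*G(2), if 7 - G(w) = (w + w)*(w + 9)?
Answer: 850297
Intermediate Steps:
G(w) = 7 - 2*w*(9 + w) (G(w) = 7 - (w + w)*(w + 9) = 7 - 2*w*(9 + w))
-22981*G(2) = -22981*(7 - 18*2 - 2*2**2) = -22981*(7 - 36 - 2*4) = -22981*(7 - 36 - 8) = -22981*(-37) = 850297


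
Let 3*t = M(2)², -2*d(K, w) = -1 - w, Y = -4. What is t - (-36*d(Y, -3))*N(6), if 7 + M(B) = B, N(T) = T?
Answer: -623/3 ≈ -207.67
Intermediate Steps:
d(K, w) = ½ + w/2 (d(K, w) = -(-1 - w)/2 = ½ + w/2)
M(B) = -7 + B
t = 25/3 (t = (-7 + 2)²/3 = (⅓)*(-5)² = (⅓)*25 = 25/3 ≈ 8.3333)
t - (-36*d(Y, -3))*N(6) = 25/3 - (-36*(½ + (½)*(-3)))*6 = 25/3 - (-36*(½ - 3/2))*6 = 25/3 - (-36*(-1))*6 = 25/3 - 36*6 = 25/3 - 1*216 = 25/3 - 216 = -623/3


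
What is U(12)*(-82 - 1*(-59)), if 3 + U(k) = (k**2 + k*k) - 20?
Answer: -6095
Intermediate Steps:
U(k) = -23 + 2*k**2 (U(k) = -3 + ((k**2 + k*k) - 20) = -3 + ((k**2 + k**2) - 20) = -3 + (2*k**2 - 20) = -3 + (-20 + 2*k**2) = -23 + 2*k**2)
U(12)*(-82 - 1*(-59)) = (-23 + 2*12**2)*(-82 - 1*(-59)) = (-23 + 2*144)*(-82 + 59) = (-23 + 288)*(-23) = 265*(-23) = -6095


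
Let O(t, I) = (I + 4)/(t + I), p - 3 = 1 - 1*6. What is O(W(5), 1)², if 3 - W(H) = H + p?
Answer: 25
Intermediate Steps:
p = -2 (p = 3 + (1 - 1*6) = 3 + (1 - 6) = 3 - 5 = -2)
W(H) = 5 - H (W(H) = 3 - (H - 2) = 3 - (-2 + H) = 3 + (2 - H) = 5 - H)
O(t, I) = (4 + I)/(I + t)
O(W(5), 1)² = ((4 + 1)/(1 + (5 - 1*5)))² = (5/(1 + (5 - 5)))² = (5/(1 + 0))² = (5/1)² = (1*5)² = 5² = 25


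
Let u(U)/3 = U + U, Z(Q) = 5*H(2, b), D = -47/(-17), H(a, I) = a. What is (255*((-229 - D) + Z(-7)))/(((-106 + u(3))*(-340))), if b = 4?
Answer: -5655/2992 ≈ -1.8900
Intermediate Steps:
D = 47/17 (D = -47*(-1/17) = 47/17 ≈ 2.7647)
Z(Q) = 10 (Z(Q) = 5*2 = 10)
u(U) = 6*U (u(U) = 3*(U + U) = 3*(2*U) = 6*U)
(255*((-229 - D) + Z(-7)))/(((-106 + u(3))*(-340))) = (255*((-229 - 1*47/17) + 10))/(((-106 + 6*3)*(-340))) = (255*((-229 - 47/17) + 10))/(((-106 + 18)*(-340))) = (255*(-3940/17 + 10))/((-88*(-340))) = (255*(-3770/17))/29920 = -56550*1/29920 = -5655/2992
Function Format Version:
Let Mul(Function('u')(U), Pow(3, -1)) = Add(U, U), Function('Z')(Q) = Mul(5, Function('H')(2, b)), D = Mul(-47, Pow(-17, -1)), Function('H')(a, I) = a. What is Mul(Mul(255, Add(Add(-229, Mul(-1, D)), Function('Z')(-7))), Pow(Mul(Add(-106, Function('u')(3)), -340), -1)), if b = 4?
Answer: Rational(-5655, 2992) ≈ -1.8900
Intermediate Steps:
D = Rational(47, 17) (D = Mul(-47, Rational(-1, 17)) = Rational(47, 17) ≈ 2.7647)
Function('Z')(Q) = 10 (Function('Z')(Q) = Mul(5, 2) = 10)
Function('u')(U) = Mul(6, U) (Function('u')(U) = Mul(3, Add(U, U)) = Mul(3, Mul(2, U)) = Mul(6, U))
Mul(Mul(255, Add(Add(-229, Mul(-1, D)), Function('Z')(-7))), Pow(Mul(Add(-106, Function('u')(3)), -340), -1)) = Mul(Mul(255, Add(Add(-229, Mul(-1, Rational(47, 17))), 10)), Pow(Mul(Add(-106, Mul(6, 3)), -340), -1)) = Mul(Mul(255, Add(Add(-229, Rational(-47, 17)), 10)), Pow(Mul(Add(-106, 18), -340), -1)) = Mul(Mul(255, Add(Rational(-3940, 17), 10)), Pow(Mul(-88, -340), -1)) = Mul(Mul(255, Rational(-3770, 17)), Pow(29920, -1)) = Mul(-56550, Rational(1, 29920)) = Rational(-5655, 2992)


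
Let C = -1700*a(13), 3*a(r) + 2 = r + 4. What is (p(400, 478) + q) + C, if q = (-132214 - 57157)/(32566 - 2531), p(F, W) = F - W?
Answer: -257829601/30035 ≈ -8584.3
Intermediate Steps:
a(r) = 2/3 + r/3 (a(r) = -2/3 + (r + 4)/3 = -2/3 + (4 + r)/3 = -2/3 + (4/3 + r/3) = 2/3 + r/3)
C = -8500 (C = -1700*(2/3 + (1/3)*13) = -1700*(2/3 + 13/3) = -1700*5 = -8500)
q = -189371/30035 ≈ -6.3050
(p(400, 478) + q) + C = ((400 - 1*478) - 189371/30035) - 8500 = ((400 - 478) - 189371/30035) - 8500 = (-78 - 189371/30035) - 8500 = -2532101/30035 - 8500 = -257829601/30035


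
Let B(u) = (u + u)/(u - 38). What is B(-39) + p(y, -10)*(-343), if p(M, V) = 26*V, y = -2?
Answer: 6866938/77 ≈ 89181.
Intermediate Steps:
B(u) = 2*u/(-38 + u) (B(u) = (2*u)/(-38 + u) = 2*u/(-38 + u))
B(-39) + p(y, -10)*(-343) = 2*(-39)/(-38 - 39) + (26*(-10))*(-343) = 2*(-39)/(-77) - 260*(-343) = 2*(-39)*(-1/77) + 89180 = 78/77 + 89180 = 6866938/77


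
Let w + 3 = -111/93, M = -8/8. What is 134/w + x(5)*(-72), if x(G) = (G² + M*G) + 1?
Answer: -100357/65 ≈ -1544.0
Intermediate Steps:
M = -1 (M = -8*⅛ = -1)
x(G) = 1 + G² - G (x(G) = (G² - G) + 1 = 1 + G² - G)
w = -130/31 (w = -3 - 111/93 = -3 - 111*1/93 = -3 - 37/31 = -130/31 ≈ -4.1936)
134/w + x(5)*(-72) = 134/(-130/31) + (1 + 5² - 1*5)*(-72) = 134*(-31/130) + (1 + 25 - 5)*(-72) = -2077/65 + 21*(-72) = -2077/65 - 1512 = -100357/65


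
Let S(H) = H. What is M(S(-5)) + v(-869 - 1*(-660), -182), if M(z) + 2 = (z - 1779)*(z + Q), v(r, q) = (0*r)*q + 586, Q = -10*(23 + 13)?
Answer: 651744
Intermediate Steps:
Q = -360 (Q = -10*36 = -360)
v(r, q) = 586 (v(r, q) = 0*q + 586 = 0 + 586 = 586)
M(z) = -2 + (-1779 + z)*(-360 + z) (M(z) = -2 + (z - 1779)*(z - 360) = -2 + (-1779 + z)*(-360 + z))
M(S(-5)) + v(-869 - 1*(-660), -182) = (640438 + (-5)² - 2139*(-5)) + 586 = (640438 + 25 + 10695) + 586 = 651158 + 586 = 651744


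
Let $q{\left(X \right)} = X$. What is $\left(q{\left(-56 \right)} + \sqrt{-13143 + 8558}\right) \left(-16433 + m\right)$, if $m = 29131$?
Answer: $-711088 + 12698 i \sqrt{4585} \approx -7.1109 \cdot 10^{5} + 8.5982 \cdot 10^{5} i$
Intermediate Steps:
$\left(q{\left(-56 \right)} + \sqrt{-13143 + 8558}\right) \left(-16433 + m\right) = \left(-56 + \sqrt{-13143 + 8558}\right) \left(-16433 + 29131\right) = \left(-56 + \sqrt{-4585}\right) 12698 = \left(-56 + i \sqrt{4585}\right) 12698 = -711088 + 12698 i \sqrt{4585}$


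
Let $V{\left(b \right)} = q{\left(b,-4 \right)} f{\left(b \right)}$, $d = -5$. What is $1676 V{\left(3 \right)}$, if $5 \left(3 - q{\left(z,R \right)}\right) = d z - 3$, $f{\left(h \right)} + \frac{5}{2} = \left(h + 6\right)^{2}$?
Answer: $\frac{4341678}{5} \approx 8.6834 \cdot 10^{5}$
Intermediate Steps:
$f{\left(h \right)} = - \frac{5}{2} + \left(6 + h\right)^{2}$ ($f{\left(h \right)} = - \frac{5}{2} + \left(h + 6\right)^{2} = - \frac{5}{2} + \left(6 + h\right)^{2}$)
$q{\left(z,R \right)} = \frac{18}{5} + z$ ($q{\left(z,R \right)} = 3 - \frac{- 5 z - 3}{5} = 3 - \frac{-3 - 5 z}{5} = 3 + \left(\frac{3}{5} + z\right) = \frac{18}{5} + z$)
$V{\left(b \right)} = \left(- \frac{5}{2} + \left(6 + b\right)^{2}\right) \left(\frac{18}{5} + b\right)$ ($V{\left(b \right)} = \left(\frac{18}{5} + b\right) \left(- \frac{5}{2} + \left(6 + b\right)^{2}\right) = \left(- \frac{5}{2} + \left(6 + b\right)^{2}\right) \left(\frac{18}{5} + b\right)$)
$1676 V{\left(3 \right)} = 1676 \frac{\left(-5 + 2 \left(6 + 3\right)^{2}\right) \left(18 + 5 \cdot 3\right)}{10} = 1676 \frac{\left(-5 + 2 \cdot 9^{2}\right) \left(18 + 15\right)}{10} = 1676 \cdot \frac{1}{10} \left(-5 + 2 \cdot 81\right) 33 = 1676 \cdot \frac{1}{10} \left(-5 + 162\right) 33 = 1676 \cdot \frac{1}{10} \cdot 157 \cdot 33 = 1676 \cdot \frac{5181}{10} = \frac{4341678}{5}$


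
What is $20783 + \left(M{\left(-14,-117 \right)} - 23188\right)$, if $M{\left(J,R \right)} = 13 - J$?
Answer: $-2378$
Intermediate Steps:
$20783 + \left(M{\left(-14,-117 \right)} - 23188\right) = 20783 + \left(\left(13 - -14\right) - 23188\right) = 20783 + \left(\left(13 + 14\right) - 23188\right) = 20783 + \left(27 - 23188\right) = 20783 - 23161 = -2378$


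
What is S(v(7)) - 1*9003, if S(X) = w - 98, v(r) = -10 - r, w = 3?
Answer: -9098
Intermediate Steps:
S(X) = -95 (S(X) = 3 - 98 = -95)
S(v(7)) - 1*9003 = -95 - 1*9003 = -95 - 9003 = -9098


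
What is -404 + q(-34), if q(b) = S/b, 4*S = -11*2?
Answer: -27461/68 ≈ -403.84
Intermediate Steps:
S = -11/2 (S = (-11*2)/4 = (¼)*(-22) = -11/2 ≈ -5.5000)
q(b) = -11/(2*b)
-404 + q(-34) = -404 - 11/2/(-34) = -404 - 11/2*(-1/34) = -404 + 11/68 = -27461/68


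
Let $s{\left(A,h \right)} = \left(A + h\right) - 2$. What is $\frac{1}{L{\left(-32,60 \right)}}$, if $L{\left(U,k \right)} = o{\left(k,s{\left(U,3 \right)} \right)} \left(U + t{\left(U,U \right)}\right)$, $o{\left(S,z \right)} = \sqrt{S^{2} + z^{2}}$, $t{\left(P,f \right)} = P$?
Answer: $- \frac{\sqrt{4561}}{291904} \approx -0.00023136$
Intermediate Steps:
$s{\left(A,h \right)} = -2 + A + h$
$L{\left(U,k \right)} = 2 U \sqrt{k^{2} + \left(1 + U\right)^{2}}$ ($L{\left(U,k \right)} = \sqrt{k^{2} + \left(-2 + U + 3\right)^{2}} \left(U + U\right) = \sqrt{k^{2} + \left(1 + U\right)^{2}} \cdot 2 U = 2 U \sqrt{k^{2} + \left(1 + U\right)^{2}}$)
$\frac{1}{L{\left(-32,60 \right)}} = \frac{1}{2 \left(-32\right) \sqrt{60^{2} + \left(1 - 32\right)^{2}}} = \frac{1}{2 \left(-32\right) \sqrt{3600 + \left(-31\right)^{2}}} = \frac{1}{2 \left(-32\right) \sqrt{3600 + 961}} = \frac{1}{2 \left(-32\right) \sqrt{4561}} = \frac{1}{\left(-64\right) \sqrt{4561}} = - \frac{\sqrt{4561}}{291904}$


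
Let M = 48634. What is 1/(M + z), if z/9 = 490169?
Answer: 1/4460155 ≈ 2.2421e-7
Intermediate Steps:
z = 4411521 (z = 9*490169 = 4411521)
1/(M + z) = 1/(48634 + 4411521) = 1/4460155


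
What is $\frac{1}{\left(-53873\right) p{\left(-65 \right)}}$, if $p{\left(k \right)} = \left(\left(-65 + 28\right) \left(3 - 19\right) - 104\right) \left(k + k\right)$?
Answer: $\frac{1}{3417703120} \approx 2.9259 \cdot 10^{-10}$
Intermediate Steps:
$p{\left(k \right)} = 976 k$ ($p{\left(k \right)} = \left(\left(-37\right) \left(-16\right) - 104\right) 2 k = \left(592 - 104\right) 2 k = 488 \cdot 2 k = 976 k$)
$\frac{1}{\left(-53873\right) p{\left(-65 \right)}} = \frac{1}{\left(-53873\right) 976 \left(-65\right)} = - \frac{1}{53873 \left(-63440\right)} = \left(- \frac{1}{53873}\right) \left(- \frac{1}{63440}\right) = \frac{1}{3417703120}$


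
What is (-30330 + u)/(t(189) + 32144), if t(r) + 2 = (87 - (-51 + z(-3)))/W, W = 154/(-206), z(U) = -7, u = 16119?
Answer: -1094247/2459999 ≈ -0.44482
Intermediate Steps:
W = -77/103 (W = 154*(-1/206) = -77/103 ≈ -0.74757)
t(r) = -15089/77 (t(r) = -2 + (87 - (-51 - 7))/(-77/103) = -2 + (87 - 1*(-58))*(-103/77) = -2 + (87 + 58)*(-103/77) = -2 + 145*(-103/77) = -2 - 14935/77 = -15089/77)
(-30330 + u)/(t(189) + 32144) = (-30330 + 16119)/(-15089/77 + 32144) = -14211/2459999/77 = -14211*77/2459999 = -1094247/2459999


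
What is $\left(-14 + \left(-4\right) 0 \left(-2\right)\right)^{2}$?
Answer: $196$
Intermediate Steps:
$\left(-14 + \left(-4\right) 0 \left(-2\right)\right)^{2} = \left(-14 + 0 \left(-2\right)\right)^{2} = \left(-14 + 0\right)^{2} = \left(-14\right)^{2} = 196$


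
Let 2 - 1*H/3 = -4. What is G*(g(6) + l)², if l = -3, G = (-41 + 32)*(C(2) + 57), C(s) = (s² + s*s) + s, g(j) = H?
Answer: -135675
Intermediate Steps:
H = 18 (H = 6 - 3*(-4) = 6 + 12 = 18)
g(j) = 18
C(s) = s + 2*s² (C(s) = (s² + s²) + s = 2*s² + s = s + 2*s²)
G = -603 (G = (-41 + 32)*(2*(1 + 2*2) + 57) = -9*(2*(1 + 4) + 57) = -9*(2*5 + 57) = -9*(10 + 57) = -9*67 = -603)
G*(g(6) + l)² = -603*(18 - 3)² = -603*15² = -603*225 = -135675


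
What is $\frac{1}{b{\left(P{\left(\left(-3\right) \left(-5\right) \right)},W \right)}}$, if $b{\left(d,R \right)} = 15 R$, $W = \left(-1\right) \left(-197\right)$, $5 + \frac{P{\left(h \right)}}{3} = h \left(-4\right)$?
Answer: $\frac{1}{2955} \approx 0.00033841$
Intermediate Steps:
$P{\left(h \right)} = -15 - 12 h$ ($P{\left(h \right)} = -15 + 3 h \left(-4\right) = -15 + 3 \left(- 4 h\right) = -15 - 12 h$)
$W = 197$
$\frac{1}{b{\left(P{\left(\left(-3\right) \left(-5\right) \right)},W \right)}} = \frac{1}{15 \cdot 197} = \frac{1}{2955}$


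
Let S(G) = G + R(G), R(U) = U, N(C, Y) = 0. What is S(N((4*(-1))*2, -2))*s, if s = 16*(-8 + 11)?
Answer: 0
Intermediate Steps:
s = 48 (s = 16*3 = 48)
S(G) = 2*G (S(G) = G + G = 2*G)
S(N((4*(-1))*2, -2))*s = (2*0)*48 = 0*48 = 0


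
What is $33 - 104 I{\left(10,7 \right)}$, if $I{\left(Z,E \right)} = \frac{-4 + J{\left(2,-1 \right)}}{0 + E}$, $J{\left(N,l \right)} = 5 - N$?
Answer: $\frac{335}{7} \approx 47.857$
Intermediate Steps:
$I{\left(Z,E \right)} = - \frac{1}{E}$ ($I{\left(Z,E \right)} = \frac{-4 + \left(5 - 2\right)}{0 + E} = \frac{-4 + \left(5 - 2\right)}{E} = \frac{-4 + 3}{E} = - \frac{1}{E}$)
$33 - 104 I{\left(10,7 \right)} = 33 - 104 \left(- \frac{1}{7}\right) = 33 - 104 \left(\left(-1\right) \frac{1}{7}\right) = 33 - - \frac{104}{7} = 33 + \frac{104}{7} = \frac{335}{7}$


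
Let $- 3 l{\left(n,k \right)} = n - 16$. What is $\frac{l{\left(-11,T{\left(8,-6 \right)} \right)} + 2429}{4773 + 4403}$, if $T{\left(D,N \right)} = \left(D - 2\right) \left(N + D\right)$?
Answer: $\frac{1219}{4588} \approx 0.26569$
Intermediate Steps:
$T{\left(D,N \right)} = \left(-2 + D\right) \left(D + N\right)$
$l{\left(n,k \right)} = \frac{16}{3} - \frac{n}{3}$ ($l{\left(n,k \right)} = - \frac{n - 16}{3} = - \frac{-16 + n}{3} = \frac{16}{3} - \frac{n}{3}$)
$\frac{l{\left(-11,T{\left(8,-6 \right)} \right)} + 2429}{4773 + 4403} = \frac{\left(\frac{16}{3} - - \frac{11}{3}\right) + 2429}{4773 + 4403} = \frac{\left(\frac{16}{3} + \frac{11}{3}\right) + 2429}{9176} = \left(9 + 2429\right) \frac{1}{9176} = 2438 \cdot \frac{1}{9176} = \frac{1219}{4588}$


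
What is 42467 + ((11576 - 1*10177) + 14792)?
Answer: 58658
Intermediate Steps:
42467 + ((11576 - 1*10177) + 14792) = 42467 + ((11576 - 10177) + 14792) = 42467 + (1399 + 14792) = 42467 + 16191 = 58658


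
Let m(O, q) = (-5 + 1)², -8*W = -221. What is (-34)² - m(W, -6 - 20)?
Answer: 1140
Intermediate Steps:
W = 221/8 (W = -⅛*(-221) = 221/8 ≈ 27.625)
m(O, q) = 16 (m(O, q) = (-4)² = 16)
(-34)² - m(W, -6 - 20) = (-34)² - 1*16 = 1156 - 16 = 1140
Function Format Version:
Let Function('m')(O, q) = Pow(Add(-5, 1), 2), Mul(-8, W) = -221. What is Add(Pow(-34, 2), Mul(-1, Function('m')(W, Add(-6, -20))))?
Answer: 1140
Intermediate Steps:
W = Rational(221, 8) (W = Mul(Rational(-1, 8), -221) = Rational(221, 8) ≈ 27.625)
Function('m')(O, q) = 16 (Function('m')(O, q) = Pow(-4, 2) = 16)
Add(Pow(-34, 2), Mul(-1, Function('m')(W, Add(-6, -20)))) = Add(Pow(-34, 2), Mul(-1, 16)) = Add(1156, -16) = 1140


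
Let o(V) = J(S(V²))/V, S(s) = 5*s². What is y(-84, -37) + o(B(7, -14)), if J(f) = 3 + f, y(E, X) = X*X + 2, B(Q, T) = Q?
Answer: 21605/7 ≈ 3086.4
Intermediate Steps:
y(E, X) = 2 + X² (y(E, X) = X² + 2 = 2 + X²)
o(V) = (3 + 5*V⁴)/V (o(V) = (3 + 5*(V²)²)/V = (3 + 5*V⁴)/V)
y(-84, -37) + o(B(7, -14)) = (2 + (-37)²) + (3 + 5*7⁴)/7 = (2 + 1369) + (3 + 5*2401)/7 = 1371 + (3 + 12005)/7 = 1371 + (⅐)*12008 = 1371 + 12008/7 = 21605/7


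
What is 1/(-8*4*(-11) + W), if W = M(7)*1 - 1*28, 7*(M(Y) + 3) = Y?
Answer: 1/322 ≈ 0.0031056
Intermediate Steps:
M(Y) = -3 + Y/7
W = -30 (W = (-3 + (1/7)*7)*1 - 1*28 = (-3 + 1)*1 - 28 = -2*1 - 28 = -2 - 28 = -30)
1/(-8*4*(-11) + W) = 1/(-8*4*(-11) - 30) = 1/(-32*(-11) - 30) = 1/(352 - 30) = 1/322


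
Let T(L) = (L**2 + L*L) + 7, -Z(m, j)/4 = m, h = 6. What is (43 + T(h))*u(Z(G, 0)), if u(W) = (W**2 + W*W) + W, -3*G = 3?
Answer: 4392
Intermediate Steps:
G = -1 (G = -1/3*3 = -1)
Z(m, j) = -4*m
u(W) = W + 2*W**2 (u(W) = (W**2 + W**2) + W = 2*W**2 + W = W + 2*W**2)
T(L) = 7 + 2*L**2 (T(L) = (L**2 + L**2) + 7 = 2*L**2 + 7 = 7 + 2*L**2)
(43 + T(h))*u(Z(G, 0)) = (43 + (7 + 2*6**2))*((-4*(-1))*(1 + 2*(-4*(-1)))) = (43 + (7 + 2*36))*(4*(1 + 2*4)) = (43 + (7 + 72))*(4*(1 + 8)) = (43 + 79)*(4*9) = 122*36 = 4392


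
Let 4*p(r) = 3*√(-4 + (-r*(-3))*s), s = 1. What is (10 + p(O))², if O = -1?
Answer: 1537/16 + 15*I*√7 ≈ 96.063 + 39.686*I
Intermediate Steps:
p(r) = 3*√(-4 + 3*r)/4 (p(r) = (3*√(-4 + (-r*(-3))*1))/4 = (3*√(-4 + (3*r)*1))/4 = (3*√(-4 + 3*r))/4 = 3*√(-4 + 3*r)/4)
(10 + p(O))² = (10 + 3*√(-4 + 3*(-1))/4)² = (10 + 3*√(-4 - 3)/4)² = (10 + 3*√(-7)/4)² = (10 + 3*(I*√7)/4)² = (10 + 3*I*√7/4)²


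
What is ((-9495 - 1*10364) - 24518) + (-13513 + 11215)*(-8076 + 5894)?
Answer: 4969859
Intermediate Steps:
((-9495 - 1*10364) - 24518) + (-13513 + 11215)*(-8076 + 5894) = ((-9495 - 10364) - 24518) - 2298*(-2182) = (-19859 - 24518) + 5014236 = -44377 + 5014236 = 4969859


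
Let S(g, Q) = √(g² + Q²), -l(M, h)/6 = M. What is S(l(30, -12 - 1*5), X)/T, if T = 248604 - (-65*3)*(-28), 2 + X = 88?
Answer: √9949/121572 ≈ 0.00082046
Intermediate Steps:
l(M, h) = -6*M
X = 86 (X = -2 + 88 = 86)
T = 243144 (T = 248604 - (-195)*(-28) = 248604 - 1*5460 = 248604 - 5460 = 243144)
S(g, Q) = √(Q² + g²)
S(l(30, -12 - 1*5), X)/T = √(86² + (-6*30)²)/243144 = √(7396 + (-180)²)*(1/243144) = √(7396 + 32400)*(1/243144) = √39796*(1/243144) = (2*√9949)*(1/243144) = √9949/121572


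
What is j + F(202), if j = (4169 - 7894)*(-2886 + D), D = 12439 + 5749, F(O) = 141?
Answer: -56999809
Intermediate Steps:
D = 18188
j = -56999950 (j = (4169 - 7894)*(-2886 + 18188) = -3725*15302 = -56999950)
j + F(202) = -56999950 + 141 = -56999809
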